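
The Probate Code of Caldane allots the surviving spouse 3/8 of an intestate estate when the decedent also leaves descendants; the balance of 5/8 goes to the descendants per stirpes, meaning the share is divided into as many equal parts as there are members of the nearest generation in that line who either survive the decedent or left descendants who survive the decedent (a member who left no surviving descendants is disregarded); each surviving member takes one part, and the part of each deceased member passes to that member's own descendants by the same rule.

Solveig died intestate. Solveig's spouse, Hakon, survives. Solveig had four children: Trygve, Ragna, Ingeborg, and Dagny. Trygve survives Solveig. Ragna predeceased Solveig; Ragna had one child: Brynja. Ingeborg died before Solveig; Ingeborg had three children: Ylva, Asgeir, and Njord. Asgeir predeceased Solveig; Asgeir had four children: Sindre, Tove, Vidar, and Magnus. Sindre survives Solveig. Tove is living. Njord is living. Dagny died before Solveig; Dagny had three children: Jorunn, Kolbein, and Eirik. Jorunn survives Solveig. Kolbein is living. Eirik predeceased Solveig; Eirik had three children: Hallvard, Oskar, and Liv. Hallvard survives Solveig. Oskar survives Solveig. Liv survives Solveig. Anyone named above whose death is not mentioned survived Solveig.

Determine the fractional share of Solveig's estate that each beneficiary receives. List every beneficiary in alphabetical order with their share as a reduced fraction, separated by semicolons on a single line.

Hakon, as surviving spouse, takes 3/8.
The remaining 5/8 passes to Solveig's descendants per stirpes.
The 5/8 is divided into 4 equal shares of 5/32 among Trygve, Ragna, Ingeborg, Dagny.
Trygve is living and takes 5/32.
Ragna predeceased; the 5/32 allotted to Ragna's branch passes to Ragna's issue by representation.
Brynja is the sole taker at this level and receives the full 5/32.
Ingeborg predeceased; the 5/32 allotted to Ingeborg's branch passes to Ingeborg's issue by representation.
The 5/32 is divided into 3 equal shares of 5/96 among Ylva, Asgeir, Njord.
Ylva is living and takes 5/96.
Asgeir predeceased; the 5/96 allotted to Asgeir's branch passes to Asgeir's issue by representation.
The 5/96 is divided into 4 equal shares of 5/384 among Sindre, Tove, Vidar, Magnus.
Sindre is living and takes 5/384.
Tove is living and takes 5/384.
Vidar is living and takes 5/384.
Magnus is living and takes 5/384.
Njord is living and takes 5/96.
Dagny predeceased; the 5/32 allotted to Dagny's branch passes to Dagny's issue by representation.
The 5/32 is divided into 3 equal shares of 5/96 among Jorunn, Kolbein, Eirik.
Jorunn is living and takes 5/96.
Kolbein is living and takes 5/96.
Eirik predeceased; the 5/96 allotted to Eirik's branch passes to Eirik's issue by representation.
The 5/96 is divided into 3 equal shares of 5/288 among Hallvard, Oskar, Liv.
Hallvard is living and takes 5/288.
Oskar is living and takes 5/288.
Liv is living and takes 5/288.

Brynja 5/32; Hakon 3/8; Hallvard 5/288; Jorunn 5/96; Kolbein 5/96; Liv 5/288; Magnus 5/384; Njord 5/96; Oskar 5/288; Sindre 5/384; Tove 5/384; Trygve 5/32; Vidar 5/384; Ylva 5/96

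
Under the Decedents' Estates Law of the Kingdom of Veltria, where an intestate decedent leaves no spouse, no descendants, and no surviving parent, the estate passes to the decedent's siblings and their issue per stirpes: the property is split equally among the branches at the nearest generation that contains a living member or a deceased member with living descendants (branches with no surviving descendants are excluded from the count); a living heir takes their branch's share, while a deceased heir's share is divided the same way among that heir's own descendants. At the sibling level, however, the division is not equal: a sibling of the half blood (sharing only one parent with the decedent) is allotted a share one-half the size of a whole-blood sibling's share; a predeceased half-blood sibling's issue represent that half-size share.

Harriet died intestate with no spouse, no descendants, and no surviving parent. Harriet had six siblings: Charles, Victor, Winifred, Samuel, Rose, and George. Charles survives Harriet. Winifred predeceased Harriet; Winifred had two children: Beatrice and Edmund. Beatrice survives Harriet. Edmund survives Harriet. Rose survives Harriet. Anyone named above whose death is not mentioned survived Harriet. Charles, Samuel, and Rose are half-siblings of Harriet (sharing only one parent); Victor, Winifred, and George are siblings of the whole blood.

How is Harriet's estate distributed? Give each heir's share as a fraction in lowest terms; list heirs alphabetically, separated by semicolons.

Beatrice 1/9; Charles 1/9; Edmund 1/9; George 2/9; Rose 1/9; Samuel 1/9; Victor 2/9

No spouse, descendants, or parent survives, so the estate passes to Harriet's siblings per stirpes.
Half-blood siblings count for one-half the weight of whole-blood siblings at the initial division.
Dividing 1 in proportion to weights (total weight 9/2): Charles (weight 1/2) → 1/9; Victor (weight 1) → 2/9; Winifred (weight 1) → 2/9; Samuel (weight 1/2) → 1/9; Rose (weight 1/2) → 1/9; George (weight 1) → 2/9.
Charles is living and takes 1/9.
Victor is living and takes 2/9.
Winifred predeceased; the 2/9 allotted to Winifred's branch passes to Winifred's issue by representation.
The 2/9 is divided into 2 equal shares of 1/9 among Beatrice, Edmund.
Beatrice is living and takes 1/9.
Edmund is living and takes 1/9.
Samuel is living and takes 1/9.
Rose is living and takes 1/9.
George is living and takes 2/9.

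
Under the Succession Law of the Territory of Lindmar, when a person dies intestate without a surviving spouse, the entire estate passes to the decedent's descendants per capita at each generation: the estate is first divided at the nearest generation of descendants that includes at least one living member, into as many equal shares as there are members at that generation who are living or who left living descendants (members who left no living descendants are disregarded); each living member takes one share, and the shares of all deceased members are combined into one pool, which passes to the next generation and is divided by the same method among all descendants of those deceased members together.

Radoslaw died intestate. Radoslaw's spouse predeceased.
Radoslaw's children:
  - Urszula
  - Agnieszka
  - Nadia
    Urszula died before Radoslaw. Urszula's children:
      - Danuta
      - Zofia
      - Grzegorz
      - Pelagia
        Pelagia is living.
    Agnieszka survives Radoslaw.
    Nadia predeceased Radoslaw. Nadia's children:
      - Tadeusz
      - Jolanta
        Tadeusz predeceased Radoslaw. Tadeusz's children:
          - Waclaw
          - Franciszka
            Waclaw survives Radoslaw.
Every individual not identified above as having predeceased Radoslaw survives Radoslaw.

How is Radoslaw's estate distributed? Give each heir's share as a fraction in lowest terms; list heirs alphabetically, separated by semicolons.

Agnieszka 1/3; Danuta 1/9; Franciszka 1/18; Grzegorz 1/9; Jolanta 1/9; Pelagia 1/9; Waclaw 1/18; Zofia 1/9

There is no surviving spouse, so the entire estate passes to Radoslaw's descendants per capita at each generation.
At generation 1 (Urszula, Agnieszka, Nadia) there are 3 shares of (1)/3 = 1/3 each.
Living: Agnieszka — each takes 1/3.
Deceased: Urszula and Nadia. Their combined 2/3 is pooled and carried to generation 2.
At generation 2 (Danuta, Zofia, Grzegorz, Pelagia, Tadeusz, Jolanta) there are 6 shares of (2/3)/6 = 1/9 each.
Living: Danuta, Zofia, Grzegorz, Pelagia, and Jolanta — each takes 1/9.
Deceased: Tadeusz. That 1/9 share is carried to generation 3.
At generation 3 (Waclaw, Franciszka) there are 2 shares of (1/9)/2 = 1/18 each.
Living: Waclaw and Franciszka — each takes 1/18.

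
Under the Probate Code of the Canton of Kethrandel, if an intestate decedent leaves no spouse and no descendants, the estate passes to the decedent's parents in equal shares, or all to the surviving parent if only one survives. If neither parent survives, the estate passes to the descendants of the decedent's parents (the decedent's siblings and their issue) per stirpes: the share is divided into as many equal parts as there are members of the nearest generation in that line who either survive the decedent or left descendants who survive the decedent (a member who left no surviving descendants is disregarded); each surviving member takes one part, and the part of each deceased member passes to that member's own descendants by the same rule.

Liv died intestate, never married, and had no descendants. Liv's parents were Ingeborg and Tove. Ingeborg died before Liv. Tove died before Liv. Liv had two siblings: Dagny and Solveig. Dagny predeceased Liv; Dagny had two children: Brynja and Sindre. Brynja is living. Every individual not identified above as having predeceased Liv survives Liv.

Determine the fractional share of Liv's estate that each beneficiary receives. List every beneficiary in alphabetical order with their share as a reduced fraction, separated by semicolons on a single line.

Brynja 1/4; Sindre 1/4; Solveig 1/2

Neither parent survives and there are no descendants, so the estate passes to Liv's siblings and their issue per stirpes.
The estate is divided into 2 equal shares of 1/2 among Dagny, Solveig.
Dagny predeceased; the 1/2 allotted to Dagny's branch passes to Dagny's issue by representation.
The 1/2 is divided into 2 equal shares of 1/4 among Brynja, Sindre.
Brynja is living and takes 1/4.
Sindre is living and takes 1/4.
Solveig is living and takes 1/2.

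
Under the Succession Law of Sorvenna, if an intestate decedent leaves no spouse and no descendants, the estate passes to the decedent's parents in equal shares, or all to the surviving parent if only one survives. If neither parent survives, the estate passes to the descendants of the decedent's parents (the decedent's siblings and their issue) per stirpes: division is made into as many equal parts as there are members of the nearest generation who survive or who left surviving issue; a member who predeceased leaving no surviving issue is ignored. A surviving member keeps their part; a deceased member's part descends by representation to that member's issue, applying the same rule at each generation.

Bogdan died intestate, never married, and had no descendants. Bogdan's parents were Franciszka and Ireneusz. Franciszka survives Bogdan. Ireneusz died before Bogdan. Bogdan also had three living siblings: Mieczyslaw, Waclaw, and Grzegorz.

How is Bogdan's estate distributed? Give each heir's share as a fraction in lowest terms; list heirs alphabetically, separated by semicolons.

Franciszka 1

Only one parent, Franciszka, survives, so Franciszka takes the entire estate. The siblings take nothing because a surviving parent has priority.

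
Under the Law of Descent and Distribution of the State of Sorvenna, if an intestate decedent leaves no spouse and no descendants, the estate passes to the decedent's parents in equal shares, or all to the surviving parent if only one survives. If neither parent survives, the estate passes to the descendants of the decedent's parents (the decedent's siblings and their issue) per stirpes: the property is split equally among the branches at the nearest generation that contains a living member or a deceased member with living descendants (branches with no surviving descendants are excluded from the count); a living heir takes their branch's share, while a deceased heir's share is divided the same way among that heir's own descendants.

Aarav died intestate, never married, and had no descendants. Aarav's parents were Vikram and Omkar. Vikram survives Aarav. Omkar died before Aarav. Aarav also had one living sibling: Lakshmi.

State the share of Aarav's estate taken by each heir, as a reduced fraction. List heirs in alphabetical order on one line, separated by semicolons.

Only one parent, Vikram, survives, so Vikram takes the entire estate. The siblings take nothing because a surviving parent has priority.

Vikram 1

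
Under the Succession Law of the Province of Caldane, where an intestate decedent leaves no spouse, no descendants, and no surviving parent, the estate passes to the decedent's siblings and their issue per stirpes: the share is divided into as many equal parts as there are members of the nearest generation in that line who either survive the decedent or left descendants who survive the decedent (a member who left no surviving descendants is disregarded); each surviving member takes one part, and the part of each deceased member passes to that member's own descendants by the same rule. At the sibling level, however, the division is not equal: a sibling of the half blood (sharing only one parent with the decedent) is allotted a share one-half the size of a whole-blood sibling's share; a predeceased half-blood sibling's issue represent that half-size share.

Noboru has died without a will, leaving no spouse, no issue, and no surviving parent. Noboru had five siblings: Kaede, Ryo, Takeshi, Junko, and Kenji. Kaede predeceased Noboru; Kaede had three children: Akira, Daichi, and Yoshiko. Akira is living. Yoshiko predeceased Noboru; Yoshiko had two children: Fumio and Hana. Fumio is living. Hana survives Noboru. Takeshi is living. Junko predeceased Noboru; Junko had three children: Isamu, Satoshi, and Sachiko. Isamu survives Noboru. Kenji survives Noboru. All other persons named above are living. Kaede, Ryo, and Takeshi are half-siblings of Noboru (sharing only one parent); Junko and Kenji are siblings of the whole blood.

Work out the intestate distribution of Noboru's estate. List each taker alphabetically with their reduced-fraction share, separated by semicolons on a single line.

No spouse, descendants, or parent survives, so the estate passes to Noboru's siblings per stirpes.
Half-blood siblings count for one-half the weight of whole-blood siblings at the initial division.
Dividing 1 in proportion to weights (total weight 7/2): Kaede (weight 1/2) → 1/7; Ryo (weight 1/2) → 1/7; Takeshi (weight 1/2) → 1/7; Junko (weight 1) → 2/7; Kenji (weight 1) → 2/7.
Kaede predeceased; the 1/7 allotted to Kaede's branch passes to Kaede's issue by representation.
The 1/7 is divided into 3 equal shares of 1/21 among Akira, Daichi, Yoshiko.
Akira is living and takes 1/21.
Daichi is living and takes 1/21.
Yoshiko predeceased; the 1/21 allotted to Yoshiko's branch passes to Yoshiko's issue by representation.
The 1/21 is divided into 2 equal shares of 1/42 among Fumio, Hana.
Fumio is living and takes 1/42.
Hana is living and takes 1/42.
Ryo is living and takes 1/7.
Takeshi is living and takes 1/7.
Junko predeceased; the 2/7 allotted to Junko's branch passes to Junko's issue by representation.
The 2/7 is divided into 3 equal shares of 2/21 among Isamu, Satoshi, Sachiko.
Isamu is living and takes 2/21.
Satoshi is living and takes 2/21.
Sachiko is living and takes 2/21.
Kenji is living and takes 2/7.

Akira 1/21; Daichi 1/21; Fumio 1/42; Hana 1/42; Isamu 2/21; Kenji 2/7; Ryo 1/7; Sachiko 2/21; Satoshi 2/21; Takeshi 1/7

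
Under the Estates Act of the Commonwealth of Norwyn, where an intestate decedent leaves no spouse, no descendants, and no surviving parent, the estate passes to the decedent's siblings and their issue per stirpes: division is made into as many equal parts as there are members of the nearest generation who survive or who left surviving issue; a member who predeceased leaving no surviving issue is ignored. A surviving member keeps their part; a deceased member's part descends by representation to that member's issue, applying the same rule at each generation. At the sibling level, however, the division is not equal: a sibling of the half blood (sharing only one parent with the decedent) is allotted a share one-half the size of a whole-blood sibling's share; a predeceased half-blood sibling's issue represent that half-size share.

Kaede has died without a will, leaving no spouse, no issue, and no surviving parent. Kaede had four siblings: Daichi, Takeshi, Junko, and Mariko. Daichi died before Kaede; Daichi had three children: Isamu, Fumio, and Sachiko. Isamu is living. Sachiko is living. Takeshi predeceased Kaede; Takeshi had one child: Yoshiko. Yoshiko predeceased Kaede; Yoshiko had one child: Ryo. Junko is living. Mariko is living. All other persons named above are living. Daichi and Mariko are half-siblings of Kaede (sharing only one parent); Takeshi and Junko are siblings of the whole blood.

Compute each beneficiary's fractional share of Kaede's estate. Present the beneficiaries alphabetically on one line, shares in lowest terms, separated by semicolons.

No spouse, descendants, or parent survives, so the estate passes to Kaede's siblings per stirpes.
Half-blood siblings count for one-half the weight of whole-blood siblings at the initial division.
Dividing 1 in proportion to weights (total weight 3): Daichi (weight 1/2) → 1/6; Takeshi (weight 1) → 1/3; Junko (weight 1) → 1/3; Mariko (weight 1/2) → 1/6.
Daichi predeceased; the 1/6 allotted to Daichi's branch passes to Daichi's issue by representation.
The 1/6 is divided into 3 equal shares of 1/18 among Isamu, Fumio, Sachiko.
Isamu is living and takes 1/18.
Fumio is living and takes 1/18.
Sachiko is living and takes 1/18.
Takeshi predeceased; the 1/3 allotted to Takeshi's branch passes to Takeshi's issue by representation.
Yoshiko's line is the sole branch at this level, so the full 1/3 passes to Yoshiko's issue by representation.
Ryo is the sole taker at this level and receives the full 1/3.
Junko is living and takes 1/3.
Mariko is living and takes 1/6.

Fumio 1/18; Isamu 1/18; Junko 1/3; Mariko 1/6; Ryo 1/3; Sachiko 1/18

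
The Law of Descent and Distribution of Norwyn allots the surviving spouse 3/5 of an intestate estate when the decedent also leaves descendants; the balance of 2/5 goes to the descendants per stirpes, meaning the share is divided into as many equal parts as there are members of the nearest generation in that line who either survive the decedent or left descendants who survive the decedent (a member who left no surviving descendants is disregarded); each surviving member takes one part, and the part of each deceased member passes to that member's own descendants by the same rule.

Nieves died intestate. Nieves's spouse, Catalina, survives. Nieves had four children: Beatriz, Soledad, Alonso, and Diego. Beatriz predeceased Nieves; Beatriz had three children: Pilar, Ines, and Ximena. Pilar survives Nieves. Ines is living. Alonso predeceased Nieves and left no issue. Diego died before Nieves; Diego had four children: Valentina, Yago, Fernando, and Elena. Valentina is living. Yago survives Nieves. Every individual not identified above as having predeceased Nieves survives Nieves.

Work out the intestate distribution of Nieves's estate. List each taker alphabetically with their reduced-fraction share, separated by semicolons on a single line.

Catalina, as surviving spouse, takes 3/5.
The remaining 2/5 passes to Nieves's descendants per stirpes.
Alonso left no surviving issue, so that branch lapses and is disregarded.
The 2/5 is divided into 3 equal shares of 2/15 among Beatriz, Soledad, Diego.
Beatriz predeceased; the 2/15 allotted to Beatriz's branch passes to Beatriz's issue by representation.
The 2/15 is divided into 3 equal shares of 2/45 among Pilar, Ines, Ximena.
Pilar is living and takes 2/45.
Ines is living and takes 2/45.
Ximena is living and takes 2/45.
Soledad is living and takes 2/15.
Diego predeceased; the 2/15 allotted to Diego's branch passes to Diego's issue by representation.
The 2/15 is divided into 4 equal shares of 1/30 among Valentina, Yago, Fernando, Elena.
Valentina is living and takes 1/30.
Yago is living and takes 1/30.
Fernando is living and takes 1/30.
Elena is living and takes 1/30.

Catalina 3/5; Elena 1/30; Fernando 1/30; Ines 2/45; Pilar 2/45; Soledad 2/15; Valentina 1/30; Ximena 2/45; Yago 1/30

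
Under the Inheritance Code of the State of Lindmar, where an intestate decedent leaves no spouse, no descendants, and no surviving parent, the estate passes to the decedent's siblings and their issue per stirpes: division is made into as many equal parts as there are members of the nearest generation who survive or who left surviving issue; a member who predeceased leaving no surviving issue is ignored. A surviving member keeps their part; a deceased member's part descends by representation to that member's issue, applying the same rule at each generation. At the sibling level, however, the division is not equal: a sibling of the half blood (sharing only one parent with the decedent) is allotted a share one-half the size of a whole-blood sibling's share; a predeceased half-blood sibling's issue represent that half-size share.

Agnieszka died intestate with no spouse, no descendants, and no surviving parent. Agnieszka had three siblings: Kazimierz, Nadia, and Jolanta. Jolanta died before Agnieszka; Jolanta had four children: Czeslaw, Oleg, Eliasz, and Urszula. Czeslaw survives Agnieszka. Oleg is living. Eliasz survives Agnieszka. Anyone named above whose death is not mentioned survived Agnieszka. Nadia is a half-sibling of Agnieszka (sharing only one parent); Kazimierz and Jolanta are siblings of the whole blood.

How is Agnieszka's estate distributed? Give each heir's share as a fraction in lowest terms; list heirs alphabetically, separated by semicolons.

Czeslaw 1/10; Eliasz 1/10; Kazimierz 2/5; Nadia 1/5; Oleg 1/10; Urszula 1/10

No spouse, descendants, or parent survives, so the estate passes to Agnieszka's siblings per stirpes.
Half-blood siblings count for one-half the weight of whole-blood siblings at the initial division.
Dividing 1 in proportion to weights (total weight 5/2): Kazimierz (weight 1) → 2/5; Nadia (weight 1/2) → 1/5; Jolanta (weight 1) → 2/5.
Kazimierz is living and takes 2/5.
Nadia is living and takes 1/5.
Jolanta predeceased; the 2/5 allotted to Jolanta's branch passes to Jolanta's issue by representation.
The 2/5 is divided into 4 equal shares of 1/10 among Czeslaw, Oleg, Eliasz, Urszula.
Czeslaw is living and takes 1/10.
Oleg is living and takes 1/10.
Eliasz is living and takes 1/10.
Urszula is living and takes 1/10.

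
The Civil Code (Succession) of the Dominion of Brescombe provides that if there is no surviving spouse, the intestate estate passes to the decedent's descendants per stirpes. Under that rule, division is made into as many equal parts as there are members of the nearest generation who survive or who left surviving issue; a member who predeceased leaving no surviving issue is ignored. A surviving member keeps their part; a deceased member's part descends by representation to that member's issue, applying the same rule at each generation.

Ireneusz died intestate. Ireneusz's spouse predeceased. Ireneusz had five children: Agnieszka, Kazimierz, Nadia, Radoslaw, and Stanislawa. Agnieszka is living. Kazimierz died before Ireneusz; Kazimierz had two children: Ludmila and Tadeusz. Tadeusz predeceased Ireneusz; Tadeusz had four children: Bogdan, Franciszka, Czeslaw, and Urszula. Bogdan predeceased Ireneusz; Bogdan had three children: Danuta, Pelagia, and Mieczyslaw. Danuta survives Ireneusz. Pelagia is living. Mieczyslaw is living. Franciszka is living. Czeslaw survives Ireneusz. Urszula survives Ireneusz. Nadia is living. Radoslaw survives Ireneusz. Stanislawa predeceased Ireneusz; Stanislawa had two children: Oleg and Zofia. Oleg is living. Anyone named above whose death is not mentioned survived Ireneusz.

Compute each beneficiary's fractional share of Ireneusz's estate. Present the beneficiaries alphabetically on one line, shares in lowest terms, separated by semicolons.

Agnieszka 1/5; Czeslaw 1/40; Danuta 1/120; Franciszka 1/40; Ludmila 1/10; Mieczyslaw 1/120; Nadia 1/5; Oleg 1/10; Pelagia 1/120; Radoslaw 1/5; Urszula 1/40; Zofia 1/10

There is no surviving spouse, so the entire estate passes to Ireneusz's descendants per stirpes.
The estate is divided into 5 equal shares of 1/5 among Agnieszka, Kazimierz, Nadia, Radoslaw, Stanislawa.
Agnieszka is living and takes 1/5.
Kazimierz predeceased; the 1/5 allotted to Kazimierz's branch passes to Kazimierz's issue by representation.
The 1/5 is divided into 2 equal shares of 1/10 among Ludmila, Tadeusz.
Ludmila is living and takes 1/10.
Tadeusz predeceased; the 1/10 allotted to Tadeusz's branch passes to Tadeusz's issue by representation.
The 1/10 is divided into 4 equal shares of 1/40 among Bogdan, Franciszka, Czeslaw, Urszula.
Bogdan predeceased; the 1/40 allotted to Bogdan's branch passes to Bogdan's issue by representation.
The 1/40 is divided into 3 equal shares of 1/120 among Danuta, Pelagia, Mieczyslaw.
Danuta is living and takes 1/120.
Pelagia is living and takes 1/120.
Mieczyslaw is living and takes 1/120.
Franciszka is living and takes 1/40.
Czeslaw is living and takes 1/40.
Urszula is living and takes 1/40.
Nadia is living and takes 1/5.
Radoslaw is living and takes 1/5.
Stanislawa predeceased; the 1/5 allotted to Stanislawa's branch passes to Stanislawa's issue by representation.
The 1/5 is divided into 2 equal shares of 1/10 among Oleg, Zofia.
Oleg is living and takes 1/10.
Zofia is living and takes 1/10.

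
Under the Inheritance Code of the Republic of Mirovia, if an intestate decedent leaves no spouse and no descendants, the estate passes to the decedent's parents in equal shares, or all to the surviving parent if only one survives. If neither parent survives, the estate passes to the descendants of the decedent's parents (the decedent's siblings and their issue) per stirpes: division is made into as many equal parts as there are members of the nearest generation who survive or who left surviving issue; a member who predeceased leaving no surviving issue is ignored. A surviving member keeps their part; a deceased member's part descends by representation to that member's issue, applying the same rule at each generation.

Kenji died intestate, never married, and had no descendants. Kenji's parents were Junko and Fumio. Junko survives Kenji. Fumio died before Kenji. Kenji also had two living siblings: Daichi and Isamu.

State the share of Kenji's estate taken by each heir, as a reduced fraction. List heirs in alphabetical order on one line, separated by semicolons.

Only one parent, Junko, survives, so Junko takes the entire estate. The siblings take nothing because a surviving parent has priority.

Junko 1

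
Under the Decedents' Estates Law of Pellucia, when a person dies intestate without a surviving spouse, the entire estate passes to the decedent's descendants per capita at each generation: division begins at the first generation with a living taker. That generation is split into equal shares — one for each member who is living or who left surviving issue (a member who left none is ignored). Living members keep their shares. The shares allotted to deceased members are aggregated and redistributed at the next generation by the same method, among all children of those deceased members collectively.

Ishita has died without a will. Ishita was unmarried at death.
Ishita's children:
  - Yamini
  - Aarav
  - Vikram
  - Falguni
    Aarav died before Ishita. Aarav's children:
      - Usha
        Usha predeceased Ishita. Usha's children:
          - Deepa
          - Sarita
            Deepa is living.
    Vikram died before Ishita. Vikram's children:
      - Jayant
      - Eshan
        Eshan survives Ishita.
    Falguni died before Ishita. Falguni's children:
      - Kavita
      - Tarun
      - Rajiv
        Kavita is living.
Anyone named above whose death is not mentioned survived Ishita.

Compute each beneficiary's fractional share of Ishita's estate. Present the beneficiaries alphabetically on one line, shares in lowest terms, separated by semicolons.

There is no surviving spouse, so the entire estate passes to Ishita's descendants per capita at each generation.
At generation 1 (Yamini, Aarav, Vikram, Falguni) there are 4 shares of (1)/4 = 1/4 each.
Living: Yamini — each takes 1/4.
Deceased: Aarav, Vikram, and Falguni. Their combined 3/4 is pooled and carried to generation 2.
At generation 2 (Usha, Jayant, Eshan, Kavita, Tarun, Rajiv) there are 6 shares of (3/4)/6 = 1/8 each.
Living: Jayant, Eshan, Kavita, Tarun, and Rajiv — each takes 1/8.
Deceased: Usha. That 1/8 share is carried to generation 3.
At generation 3 (Deepa, Sarita) there are 2 shares of (1/8)/2 = 1/16 each.
Living: Deepa and Sarita — each takes 1/16.

Deepa 1/16; Eshan 1/8; Jayant 1/8; Kavita 1/8; Rajiv 1/8; Sarita 1/16; Tarun 1/8; Yamini 1/4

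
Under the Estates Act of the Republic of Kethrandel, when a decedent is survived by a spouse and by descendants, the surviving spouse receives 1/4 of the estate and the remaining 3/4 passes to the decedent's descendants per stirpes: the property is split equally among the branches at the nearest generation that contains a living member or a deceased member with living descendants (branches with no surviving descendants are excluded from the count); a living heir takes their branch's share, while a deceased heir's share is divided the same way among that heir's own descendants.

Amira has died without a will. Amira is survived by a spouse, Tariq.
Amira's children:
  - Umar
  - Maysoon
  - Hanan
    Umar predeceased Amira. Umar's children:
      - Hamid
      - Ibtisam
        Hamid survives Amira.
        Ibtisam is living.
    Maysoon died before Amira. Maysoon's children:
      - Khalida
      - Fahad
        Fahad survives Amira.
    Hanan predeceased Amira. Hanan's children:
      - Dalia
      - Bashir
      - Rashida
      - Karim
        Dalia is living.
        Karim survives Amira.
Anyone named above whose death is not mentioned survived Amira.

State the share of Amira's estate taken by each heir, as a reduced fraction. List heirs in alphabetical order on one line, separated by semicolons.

Tariq, as surviving spouse, takes 1/4.
The remaining 3/4 passes to Amira's descendants per stirpes.
The 3/4 is divided into 3 equal shares of 1/4 among Umar, Maysoon, Hanan.
Umar predeceased; the 1/4 allotted to Umar's branch passes to Umar's issue by representation.
The 1/4 is divided into 2 equal shares of 1/8 among Hamid, Ibtisam.
Hamid is living and takes 1/8.
Ibtisam is living and takes 1/8.
Maysoon predeceased; the 1/4 allotted to Maysoon's branch passes to Maysoon's issue by representation.
The 1/4 is divided into 2 equal shares of 1/8 among Khalida, Fahad.
Khalida is living and takes 1/8.
Fahad is living and takes 1/8.
Hanan predeceased; the 1/4 allotted to Hanan's branch passes to Hanan's issue by representation.
The 1/4 is divided into 4 equal shares of 1/16 among Dalia, Bashir, Rashida, Karim.
Dalia is living and takes 1/16.
Bashir is living and takes 1/16.
Rashida is living and takes 1/16.
Karim is living and takes 1/16.

Bashir 1/16; Dalia 1/16; Fahad 1/8; Hamid 1/8; Ibtisam 1/8; Karim 1/16; Khalida 1/8; Rashida 1/16; Tariq 1/4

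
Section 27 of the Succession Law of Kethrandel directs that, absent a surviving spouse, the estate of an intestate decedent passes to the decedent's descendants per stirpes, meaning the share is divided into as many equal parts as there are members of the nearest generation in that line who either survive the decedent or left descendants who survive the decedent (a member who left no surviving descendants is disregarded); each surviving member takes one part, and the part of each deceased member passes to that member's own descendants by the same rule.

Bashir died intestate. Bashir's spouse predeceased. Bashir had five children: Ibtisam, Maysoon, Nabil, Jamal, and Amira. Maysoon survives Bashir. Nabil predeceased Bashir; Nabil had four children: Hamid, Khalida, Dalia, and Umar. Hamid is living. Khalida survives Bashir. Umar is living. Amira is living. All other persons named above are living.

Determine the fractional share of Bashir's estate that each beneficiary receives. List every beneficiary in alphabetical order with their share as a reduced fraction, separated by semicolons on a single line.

There is no surviving spouse, so the entire estate passes to Bashir's descendants per stirpes.
The estate is divided into 5 equal shares of 1/5 among Ibtisam, Maysoon, Nabil, Jamal, Amira.
Ibtisam is living and takes 1/5.
Maysoon is living and takes 1/5.
Nabil predeceased; the 1/5 allotted to Nabil's branch passes to Nabil's issue by representation.
The 1/5 is divided into 4 equal shares of 1/20 among Hamid, Khalida, Dalia, Umar.
Hamid is living and takes 1/20.
Khalida is living and takes 1/20.
Dalia is living and takes 1/20.
Umar is living and takes 1/20.
Jamal is living and takes 1/5.
Amira is living and takes 1/5.

Amira 1/5; Dalia 1/20; Hamid 1/20; Ibtisam 1/5; Jamal 1/5; Khalida 1/20; Maysoon 1/5; Umar 1/20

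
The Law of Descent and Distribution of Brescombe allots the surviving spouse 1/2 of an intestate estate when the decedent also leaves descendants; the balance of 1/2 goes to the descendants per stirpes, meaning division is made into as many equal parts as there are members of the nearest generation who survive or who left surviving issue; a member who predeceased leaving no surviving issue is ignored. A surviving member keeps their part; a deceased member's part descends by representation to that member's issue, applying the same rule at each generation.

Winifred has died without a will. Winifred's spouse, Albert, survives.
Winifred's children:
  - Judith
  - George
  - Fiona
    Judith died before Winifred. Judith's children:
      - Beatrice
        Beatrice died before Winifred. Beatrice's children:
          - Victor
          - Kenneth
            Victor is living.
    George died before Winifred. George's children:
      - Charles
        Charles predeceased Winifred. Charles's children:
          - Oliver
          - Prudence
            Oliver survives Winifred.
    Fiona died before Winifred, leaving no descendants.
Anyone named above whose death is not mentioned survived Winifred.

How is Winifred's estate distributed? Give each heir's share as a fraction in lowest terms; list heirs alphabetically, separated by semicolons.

Albert, as surviving spouse, takes 1/2.
The remaining 1/2 passes to Winifred's descendants per stirpes.
Fiona left no surviving issue, so that branch lapses and is disregarded.
The 1/2 is divided into 2 equal shares of 1/4 among Judith, George.
Judith predeceased; the 1/4 allotted to Judith's branch passes to Judith's issue by representation.
Beatrice's line is the sole branch at this level, so the full 1/4 passes to Beatrice's issue by representation.
The 1/4 is divided into 2 equal shares of 1/8 among Victor, Kenneth.
Victor is living and takes 1/8.
Kenneth is living and takes 1/8.
George predeceased; the 1/4 allotted to George's branch passes to George's issue by representation.
Charles's line is the sole branch at this level, so the full 1/4 passes to Charles's issue by representation.
The 1/4 is divided into 2 equal shares of 1/8 among Oliver, Prudence.
Oliver is living and takes 1/8.
Prudence is living and takes 1/8.

Albert 1/2; Kenneth 1/8; Oliver 1/8; Prudence 1/8; Victor 1/8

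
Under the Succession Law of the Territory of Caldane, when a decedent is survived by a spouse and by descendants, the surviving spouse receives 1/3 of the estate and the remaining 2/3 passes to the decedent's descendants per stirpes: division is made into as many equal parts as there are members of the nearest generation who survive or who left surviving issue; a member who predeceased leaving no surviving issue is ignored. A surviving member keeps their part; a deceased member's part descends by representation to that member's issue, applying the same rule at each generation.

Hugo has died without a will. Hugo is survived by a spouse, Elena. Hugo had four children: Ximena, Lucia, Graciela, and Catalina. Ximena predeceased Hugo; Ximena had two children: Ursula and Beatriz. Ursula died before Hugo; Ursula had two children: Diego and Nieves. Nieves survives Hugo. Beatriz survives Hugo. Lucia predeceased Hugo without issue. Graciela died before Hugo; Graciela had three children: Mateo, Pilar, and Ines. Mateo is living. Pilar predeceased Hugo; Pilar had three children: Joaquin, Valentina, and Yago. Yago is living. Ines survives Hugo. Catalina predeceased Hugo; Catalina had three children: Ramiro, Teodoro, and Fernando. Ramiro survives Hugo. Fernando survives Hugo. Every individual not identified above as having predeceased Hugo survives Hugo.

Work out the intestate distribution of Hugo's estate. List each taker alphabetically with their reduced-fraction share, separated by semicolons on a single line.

Beatriz 1/9; Diego 1/18; Elena 1/3; Fernando 2/27; Ines 2/27; Joaquin 2/81; Mateo 2/27; Nieves 1/18; Ramiro 2/27; Teodoro 2/27; Valentina 2/81; Yago 2/81

Elena, as surviving spouse, takes 1/3.
The remaining 2/3 passes to Hugo's descendants per stirpes.
Lucia left no surviving issue, so that branch lapses and is disregarded.
The 2/3 is divided into 3 equal shares of 2/9 among Ximena, Graciela, Catalina.
Ximena predeceased; the 2/9 allotted to Ximena's branch passes to Ximena's issue by representation.
The 2/9 is divided into 2 equal shares of 1/9 among Ursula, Beatriz.
Ursula predeceased; the 1/9 allotted to Ursula's branch passes to Ursula's issue by representation.
The 1/9 is divided into 2 equal shares of 1/18 among Diego, Nieves.
Diego is living and takes 1/18.
Nieves is living and takes 1/18.
Beatriz is living and takes 1/9.
Graciela predeceased; the 2/9 allotted to Graciela's branch passes to Graciela's issue by representation.
The 2/9 is divided into 3 equal shares of 2/27 among Mateo, Pilar, Ines.
Mateo is living and takes 2/27.
Pilar predeceased; the 2/27 allotted to Pilar's branch passes to Pilar's issue by representation.
The 2/27 is divided into 3 equal shares of 2/81 among Joaquin, Valentina, Yago.
Joaquin is living and takes 2/81.
Valentina is living and takes 2/81.
Yago is living and takes 2/81.
Ines is living and takes 2/27.
Catalina predeceased; the 2/9 allotted to Catalina's branch passes to Catalina's issue by representation.
The 2/9 is divided into 3 equal shares of 2/27 among Ramiro, Teodoro, Fernando.
Ramiro is living and takes 2/27.
Teodoro is living and takes 2/27.
Fernando is living and takes 2/27.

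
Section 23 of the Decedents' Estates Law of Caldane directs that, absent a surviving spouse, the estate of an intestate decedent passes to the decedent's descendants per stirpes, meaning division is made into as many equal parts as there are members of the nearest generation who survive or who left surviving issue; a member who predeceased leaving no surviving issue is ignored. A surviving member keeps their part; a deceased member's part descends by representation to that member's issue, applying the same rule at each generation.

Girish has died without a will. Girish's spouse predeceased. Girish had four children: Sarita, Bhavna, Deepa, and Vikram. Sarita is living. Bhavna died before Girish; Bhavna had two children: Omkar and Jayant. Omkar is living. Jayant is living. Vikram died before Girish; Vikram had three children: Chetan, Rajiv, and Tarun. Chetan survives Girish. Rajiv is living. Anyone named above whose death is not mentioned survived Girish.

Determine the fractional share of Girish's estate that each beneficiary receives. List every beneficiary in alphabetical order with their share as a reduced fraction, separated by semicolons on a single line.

There is no surviving spouse, so the entire estate passes to Girish's descendants per stirpes.
The estate is divided into 4 equal shares of 1/4 among Sarita, Bhavna, Deepa, Vikram.
Sarita is living and takes 1/4.
Bhavna predeceased; the 1/4 allotted to Bhavna's branch passes to Bhavna's issue by representation.
The 1/4 is divided into 2 equal shares of 1/8 among Omkar, Jayant.
Omkar is living and takes 1/8.
Jayant is living and takes 1/8.
Deepa is living and takes 1/4.
Vikram predeceased; the 1/4 allotted to Vikram's branch passes to Vikram's issue by representation.
The 1/4 is divided into 3 equal shares of 1/12 among Chetan, Rajiv, Tarun.
Chetan is living and takes 1/12.
Rajiv is living and takes 1/12.
Tarun is living and takes 1/12.

Chetan 1/12; Deepa 1/4; Jayant 1/8; Omkar 1/8; Rajiv 1/12; Sarita 1/4; Tarun 1/12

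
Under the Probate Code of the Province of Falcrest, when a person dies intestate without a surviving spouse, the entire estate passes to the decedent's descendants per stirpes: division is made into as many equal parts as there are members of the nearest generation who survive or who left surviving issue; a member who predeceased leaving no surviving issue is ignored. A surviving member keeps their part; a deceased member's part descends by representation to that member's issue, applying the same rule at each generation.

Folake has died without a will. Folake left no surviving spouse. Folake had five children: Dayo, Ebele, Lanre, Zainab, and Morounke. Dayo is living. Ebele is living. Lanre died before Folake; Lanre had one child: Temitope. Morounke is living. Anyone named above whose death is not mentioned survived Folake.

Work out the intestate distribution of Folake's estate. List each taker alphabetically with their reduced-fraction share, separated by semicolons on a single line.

Dayo 1/5; Ebele 1/5; Morounke 1/5; Temitope 1/5; Zainab 1/5

There is no surviving spouse, so the entire estate passes to Folake's descendants per stirpes.
The estate is divided into 5 equal shares of 1/5 among Dayo, Ebele, Lanre, Zainab, Morounke.
Dayo is living and takes 1/5.
Ebele is living and takes 1/5.
Lanre predeceased; the 1/5 allotted to Lanre's branch passes to Lanre's issue by representation.
Temitope is the sole taker at this level and receives the full 1/5.
Zainab is living and takes 1/5.
Morounke is living and takes 1/5.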